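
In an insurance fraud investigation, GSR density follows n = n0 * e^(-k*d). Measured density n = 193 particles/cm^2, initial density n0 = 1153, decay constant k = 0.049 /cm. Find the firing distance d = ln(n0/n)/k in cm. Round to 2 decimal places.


GSR distance calculation:
n0/n = 1153 / 193 = 5.974093
ln(n0/n) = 1.787432
d = 1.787432 / 0.049 = 36.48 cm

36.48


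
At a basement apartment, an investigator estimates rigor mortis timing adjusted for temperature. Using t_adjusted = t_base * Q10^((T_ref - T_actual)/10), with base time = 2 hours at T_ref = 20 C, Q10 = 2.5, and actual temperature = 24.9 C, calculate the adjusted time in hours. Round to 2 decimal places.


Rigor mortis time adjustment:
Exponent = (T_ref - T_actual) / 10 = (20 - 24.9) / 10 = -0.49
Q10 factor = 2.5^-0.49 = 0.63828
t_adjusted = 2 * 0.63828 = 1.28 hours

1.28


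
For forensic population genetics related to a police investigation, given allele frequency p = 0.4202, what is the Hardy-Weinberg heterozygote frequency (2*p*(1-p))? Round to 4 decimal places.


Hardy-Weinberg heterozygote frequency:
q = 1 - p = 1 - 0.4202 = 0.5798
2pq = 2 * 0.4202 * 0.5798 = 0.4873

0.4873


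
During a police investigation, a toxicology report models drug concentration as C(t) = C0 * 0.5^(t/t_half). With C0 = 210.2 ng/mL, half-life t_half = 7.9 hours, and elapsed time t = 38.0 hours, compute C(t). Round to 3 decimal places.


Drug concentration decay:
Number of half-lives = t / t_half = 38.0 / 7.9 = 4.810127
Decay factor = 0.5^4.810127 = 0.03564573
C(t) = 210.2 * 0.03564573 = 7.493 ng/mL

7.493


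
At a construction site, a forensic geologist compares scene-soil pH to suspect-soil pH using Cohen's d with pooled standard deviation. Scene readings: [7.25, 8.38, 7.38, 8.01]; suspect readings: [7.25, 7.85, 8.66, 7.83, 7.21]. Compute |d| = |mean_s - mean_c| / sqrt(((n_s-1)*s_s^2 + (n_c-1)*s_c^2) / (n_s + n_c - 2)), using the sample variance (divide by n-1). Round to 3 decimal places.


Pooled-variance Cohen's d for soil pH comparison:
Scene mean = 31.02 / 4 = 7.755
Suspect mean = 38.8 / 5 = 7.76
Scene sample variance s_s^2 = 0.283767
Suspect sample variance s_c^2 = 0.3464
Pooled variance = ((n_s-1)*s_s^2 + (n_c-1)*s_c^2) / (n_s + n_c - 2) = 0.319557
Pooled SD = sqrt(0.319557) = 0.565294
Mean difference = -0.005
|d| = |-0.005| / 0.565294 = 0.009

0.009


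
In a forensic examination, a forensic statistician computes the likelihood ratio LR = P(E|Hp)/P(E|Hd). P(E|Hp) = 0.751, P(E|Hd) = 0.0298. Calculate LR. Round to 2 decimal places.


Likelihood ratio calculation:
LR = P(E|Hp) / P(E|Hd)
LR = 0.751 / 0.0298
LR = 25.20

25.20


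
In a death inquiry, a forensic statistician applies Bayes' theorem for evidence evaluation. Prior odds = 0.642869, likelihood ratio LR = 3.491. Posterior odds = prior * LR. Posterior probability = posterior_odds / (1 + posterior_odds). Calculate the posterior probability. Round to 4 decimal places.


Bayesian evidence evaluation:
Posterior odds = prior_odds * LR = 0.642869 * 3.491 = 2.244256
Posterior probability = posterior_odds / (1 + posterior_odds)
= 2.244256 / (1 + 2.244256)
= 2.244256 / 3.244256
= 0.6918

0.6918


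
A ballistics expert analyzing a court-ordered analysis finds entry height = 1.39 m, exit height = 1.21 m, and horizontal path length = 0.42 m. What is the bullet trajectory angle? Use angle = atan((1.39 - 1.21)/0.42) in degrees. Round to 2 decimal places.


Bullet trajectory angle:
Height difference = 1.39 - 1.21 = 0.18 m
angle = atan(0.18 / 0.42)
angle = atan(0.428571)
angle = 23.20 degrees

23.20


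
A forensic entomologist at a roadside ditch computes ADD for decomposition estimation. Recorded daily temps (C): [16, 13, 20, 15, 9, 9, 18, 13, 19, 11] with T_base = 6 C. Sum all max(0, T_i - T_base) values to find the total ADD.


Computing ADD day by day:
Day 1: max(0, 16 - 6) = 10
Day 2: max(0, 13 - 6) = 7
Day 3: max(0, 20 - 6) = 14
Day 4: max(0, 15 - 6) = 9
Day 5: max(0, 9 - 6) = 3
Day 6: max(0, 9 - 6) = 3
Day 7: max(0, 18 - 6) = 12
Day 8: max(0, 13 - 6) = 7
Day 9: max(0, 19 - 6) = 13
Day 10: max(0, 11 - 6) = 5
Total ADD = 83

83


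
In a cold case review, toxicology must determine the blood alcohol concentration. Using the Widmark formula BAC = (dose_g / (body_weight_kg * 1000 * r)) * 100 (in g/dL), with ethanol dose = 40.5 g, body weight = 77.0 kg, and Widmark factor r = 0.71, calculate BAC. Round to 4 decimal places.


Applying the Widmark formula:
BAC = (dose_g / (body_wt * 1000 * r)) * 100
Denominator = 77.0 * 1000 * 0.71 = 54670
BAC = (40.5 / 54670) * 100
BAC = 0.0741 g/dL

0.0741


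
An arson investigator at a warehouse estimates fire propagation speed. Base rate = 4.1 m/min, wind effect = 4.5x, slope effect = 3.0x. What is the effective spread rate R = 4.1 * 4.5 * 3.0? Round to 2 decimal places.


Fire spread rate calculation:
R = R0 * wind_factor * slope_factor
= 4.1 * 4.5 * 3.0
= 18.45 * 3.0
= 55.35 m/min

55.35


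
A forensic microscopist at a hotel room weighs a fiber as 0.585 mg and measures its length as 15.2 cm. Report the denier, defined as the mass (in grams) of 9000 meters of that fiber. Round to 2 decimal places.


Denier calculation:
Mass in grams = 0.585 mg / 1000 = 0.000585 g
Length in meters = 15.2 cm / 100 = 0.152 m
Linear density = mass / length = 0.000585 / 0.152 = 0.00384868 g/m
Denier = (g/m) * 9000 = 0.00384868 * 9000 = 34.64

34.64


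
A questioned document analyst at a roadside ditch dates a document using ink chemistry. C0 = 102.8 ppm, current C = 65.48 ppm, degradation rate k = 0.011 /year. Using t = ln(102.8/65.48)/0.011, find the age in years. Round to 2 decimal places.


Document age estimation:
C0/C = 102.8 / 65.48 = 1.569945
ln(C0/C) = 0.451041
t = 0.451041 / 0.011 = 41.00 years

41.00


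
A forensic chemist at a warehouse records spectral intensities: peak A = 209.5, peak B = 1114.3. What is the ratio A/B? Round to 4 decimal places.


Spectral peak ratio:
Peak A = 209.5 counts
Peak B = 1114.3 counts
Ratio = 209.5 / 1114.3 = 0.1880

0.1880


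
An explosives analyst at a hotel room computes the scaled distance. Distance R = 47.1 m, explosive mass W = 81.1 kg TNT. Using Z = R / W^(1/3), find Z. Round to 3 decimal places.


Scaled distance calculation:
W^(1/3) = 81.1^(1/3) = 4.328529
Z = R / W^(1/3) = 47.1 / 4.328529
Z = 10.881 m/kg^(1/3)

10.881


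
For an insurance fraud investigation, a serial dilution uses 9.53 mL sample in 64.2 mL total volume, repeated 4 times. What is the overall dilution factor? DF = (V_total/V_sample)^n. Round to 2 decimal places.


Dilution factor calculation:
Single dilution = V_total / V_sample = 64.2 / 9.53 ≈ 6.736621
Number of dilutions = 4
Total DF = (64.2 / 9.53)^4 (full precision, rounded at the end) = 2059.53

2059.53


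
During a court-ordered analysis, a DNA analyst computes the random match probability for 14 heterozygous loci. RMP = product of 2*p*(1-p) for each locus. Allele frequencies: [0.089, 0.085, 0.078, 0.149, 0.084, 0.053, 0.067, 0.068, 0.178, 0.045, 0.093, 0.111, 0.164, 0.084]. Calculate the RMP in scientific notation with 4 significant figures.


Computing RMP for 14 loci:
Locus 1: 2 * 0.089 * 0.911 = 0.162158
Locus 2: 2 * 0.085 * 0.915 = 0.15555
Locus 3: 2 * 0.078 * 0.922 = 0.143832
Locus 4: 2 * 0.149 * 0.851 = 0.253598
Locus 5: 2 * 0.084 * 0.916 = 0.153888
Locus 6: 2 * 0.053 * 0.947 = 0.100382
Locus 7: 2 * 0.067 * 0.933 = 0.125022
Locus 8: 2 * 0.068 * 0.932 = 0.126752
Locus 9: 2 * 0.178 * 0.822 = 0.292632
Locus 10: 2 * 0.045 * 0.955 = 0.08595
Locus 11: 2 * 0.093 * 0.907 = 0.168702
Locus 12: 2 * 0.111 * 0.889 = 0.197358
Locus 13: 2 * 0.164 * 0.836 = 0.274208
Locus 14: 2 * 0.084 * 0.916 = 0.153888
RMP = 7.959e-12

7.959e-12


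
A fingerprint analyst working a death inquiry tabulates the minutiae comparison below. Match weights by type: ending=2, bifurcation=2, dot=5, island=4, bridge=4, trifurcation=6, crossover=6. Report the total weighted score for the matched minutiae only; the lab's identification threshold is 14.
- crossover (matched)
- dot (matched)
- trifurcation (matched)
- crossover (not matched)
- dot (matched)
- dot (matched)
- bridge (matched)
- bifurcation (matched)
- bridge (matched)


Weighted minutiae match score:
  crossover: matched, +6 (running total 6)
  dot: matched, +5 (running total 11)
  trifurcation: matched, +6 (running total 17)
  crossover: not matched, +0
  dot: matched, +5 (running total 22)
  dot: matched, +5 (running total 27)
  bridge: matched, +4 (running total 31)
  bifurcation: matched, +2 (running total 33)
  bridge: matched, +4 (running total 37)
Total score = 37
Threshold = 14; verdict = identification

37


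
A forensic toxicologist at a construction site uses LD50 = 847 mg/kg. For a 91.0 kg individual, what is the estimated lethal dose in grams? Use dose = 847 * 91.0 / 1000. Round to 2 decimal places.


Lethal dose calculation:
Lethal dose = LD50 * body_weight / 1000
= 847 * 91.0 / 1000
= 77077 / 1000
= 77.08 g

77.08


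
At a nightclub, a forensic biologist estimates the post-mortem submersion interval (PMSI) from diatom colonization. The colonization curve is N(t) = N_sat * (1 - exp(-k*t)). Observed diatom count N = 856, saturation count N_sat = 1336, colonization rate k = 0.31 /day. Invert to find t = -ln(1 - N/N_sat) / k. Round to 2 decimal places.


PMSI from diatom colonization curve:
N / N_sat = 856 / 1336 = 0.640719
1 - N/N_sat = 0.359281
ln(1 - N/N_sat) = -1.02365
t = -ln(1 - N/N_sat) / k = -(-1.02365) / 0.31 = 3.30 days

3.30


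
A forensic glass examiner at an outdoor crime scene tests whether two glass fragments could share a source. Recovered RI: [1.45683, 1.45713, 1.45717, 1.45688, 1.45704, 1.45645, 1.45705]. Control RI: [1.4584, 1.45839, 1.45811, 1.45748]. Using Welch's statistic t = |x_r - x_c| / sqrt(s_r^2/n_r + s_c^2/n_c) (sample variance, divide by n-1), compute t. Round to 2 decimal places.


Welch's t-criterion for glass RI comparison:
Recovered mean = sum / n_r = 10.19855 / 7 = 1.4569357
Control mean = sum / n_c = 5.83238 / 4 = 1.458095
Recovered sample variance s_r^2 = 6.11286e-08
Control sample variance s_c^2 = 1.86167e-07
Welch SE (unpooled) = sqrt(s_r^2/n_r + s_c^2/n_c) = sqrt(8.73265e-09 + 4.65417e-08) = sqrt(5.52743e-08) = 0.000235105
|mean_r - mean_c| = 0.00115929
t = 0.00115929 / 0.000235105 = 4.93

4.93


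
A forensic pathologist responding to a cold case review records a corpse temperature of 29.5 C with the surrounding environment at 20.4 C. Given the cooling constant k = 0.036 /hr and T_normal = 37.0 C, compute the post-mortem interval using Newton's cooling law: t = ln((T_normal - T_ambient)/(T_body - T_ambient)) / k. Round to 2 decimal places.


Using Newton's law of cooling:
t = ln((T_normal - T_ambient) / (T_body - T_ambient)) / k
T_normal - T_ambient = 16.6
T_body - T_ambient = 9.1
Ratio = 1.824176
ln(ratio) = 0.601128
t = 0.601128 / 0.036 = 16.70 hours

16.70


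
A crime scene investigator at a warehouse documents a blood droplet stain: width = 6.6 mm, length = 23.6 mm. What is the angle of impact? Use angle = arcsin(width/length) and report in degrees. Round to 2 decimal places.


Blood spatter impact angle calculation:
width / length = 6.6 / 23.6 = 0.279661
angle = arcsin(0.279661)
angle = 16.24 degrees

16.24


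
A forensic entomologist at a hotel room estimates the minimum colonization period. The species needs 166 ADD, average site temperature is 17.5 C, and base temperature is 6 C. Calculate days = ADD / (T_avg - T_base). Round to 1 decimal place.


Insect development time:
Effective temperature = avg_temp - T_base = 17.5 - 6 = 11.5 C
Days = ADD / effective_temp = 166 / 11.5 = 14.4 days

14.4


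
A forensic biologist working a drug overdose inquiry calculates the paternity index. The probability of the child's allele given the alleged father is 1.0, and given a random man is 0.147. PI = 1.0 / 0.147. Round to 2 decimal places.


Paternity Index calculation:
PI = P(allele|father) / P(allele|random)
PI = 1.0 / 0.147
PI = 6.80

6.80


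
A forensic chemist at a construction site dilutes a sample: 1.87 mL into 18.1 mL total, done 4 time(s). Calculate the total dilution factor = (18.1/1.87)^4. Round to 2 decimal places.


Dilution factor calculation:
Single dilution = V_total / V_sample = 18.1 / 1.87 ≈ 9.679144
Number of dilutions = 4
Total DF = (18.1 / 1.87)^4 (full precision, rounded at the end) = 8777.04

8777.04


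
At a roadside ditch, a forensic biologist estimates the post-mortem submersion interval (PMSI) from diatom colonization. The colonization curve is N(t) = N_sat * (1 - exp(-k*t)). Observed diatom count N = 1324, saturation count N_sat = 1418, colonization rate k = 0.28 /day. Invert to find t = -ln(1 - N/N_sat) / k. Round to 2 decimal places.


PMSI from diatom colonization curve:
N / N_sat = 1324 / 1418 = 0.933709
1 - N/N_sat = 0.066291
ln(1 - N/N_sat) = -2.713701
t = -ln(1 - N/N_sat) / k = -(-2.713701) / 0.28 = 9.69 days

9.69


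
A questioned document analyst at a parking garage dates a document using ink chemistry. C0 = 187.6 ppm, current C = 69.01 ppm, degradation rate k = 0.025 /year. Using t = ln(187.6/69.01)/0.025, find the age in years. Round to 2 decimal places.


Document age estimation:
C0/C = 187.6 / 69.01 = 2.718447
ln(C0/C) = 1.000061
t = 1.000061 / 0.025 = 40.00 years

40.00


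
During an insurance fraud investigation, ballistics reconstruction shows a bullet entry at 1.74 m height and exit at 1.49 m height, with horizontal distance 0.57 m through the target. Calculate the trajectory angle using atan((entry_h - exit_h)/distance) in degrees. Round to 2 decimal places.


Bullet trajectory angle:
Height difference = 1.74 - 1.49 = 0.25 m
angle = atan(0.25 / 0.57)
angle = atan(0.438596)
angle = 23.68 degrees

23.68


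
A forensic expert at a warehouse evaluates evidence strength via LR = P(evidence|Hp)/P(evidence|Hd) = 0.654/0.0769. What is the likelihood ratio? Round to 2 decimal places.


Likelihood ratio calculation:
LR = P(E|Hp) / P(E|Hd)
LR = 0.654 / 0.0769
LR = 8.50

8.50


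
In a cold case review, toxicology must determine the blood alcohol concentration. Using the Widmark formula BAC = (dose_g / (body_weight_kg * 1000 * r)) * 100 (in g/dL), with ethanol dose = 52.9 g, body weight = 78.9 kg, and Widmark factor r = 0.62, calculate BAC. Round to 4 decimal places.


Applying the Widmark formula:
BAC = (dose_g / (body_wt * 1000 * r)) * 100
Denominator = 78.9 * 1000 * 0.62 = 48918
BAC = (52.9 / 48918) * 100
BAC = 0.1081 g/dL

0.1081


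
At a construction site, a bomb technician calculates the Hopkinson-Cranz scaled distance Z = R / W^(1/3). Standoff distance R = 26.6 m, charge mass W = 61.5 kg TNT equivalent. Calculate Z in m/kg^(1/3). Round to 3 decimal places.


Scaled distance calculation:
W^(1/3) = 61.5^(1/3) = 3.947223
Z = R / W^(1/3) = 26.6 / 3.947223
Z = 6.739 m/kg^(1/3)

6.739


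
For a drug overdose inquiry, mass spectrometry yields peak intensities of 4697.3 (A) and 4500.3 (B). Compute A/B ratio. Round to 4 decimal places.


Spectral peak ratio:
Peak A = 4697.3 counts
Peak B = 4500.3 counts
Ratio = 4697.3 / 4500.3 = 1.0438

1.0438


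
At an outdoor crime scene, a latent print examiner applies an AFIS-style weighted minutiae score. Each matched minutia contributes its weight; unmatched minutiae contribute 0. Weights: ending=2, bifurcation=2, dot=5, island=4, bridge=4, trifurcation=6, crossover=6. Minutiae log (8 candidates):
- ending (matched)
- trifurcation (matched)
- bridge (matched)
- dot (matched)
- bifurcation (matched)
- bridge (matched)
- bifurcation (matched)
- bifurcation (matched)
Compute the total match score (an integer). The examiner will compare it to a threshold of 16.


Weighted minutiae match score:
  ending: matched, +2 (running total 2)
  trifurcation: matched, +6 (running total 8)
  bridge: matched, +4 (running total 12)
  dot: matched, +5 (running total 17)
  bifurcation: matched, +2 (running total 19)
  bridge: matched, +4 (running total 23)
  bifurcation: matched, +2 (running total 25)
  bifurcation: matched, +2 (running total 27)
Total score = 27
Threshold = 16; verdict = identification

27


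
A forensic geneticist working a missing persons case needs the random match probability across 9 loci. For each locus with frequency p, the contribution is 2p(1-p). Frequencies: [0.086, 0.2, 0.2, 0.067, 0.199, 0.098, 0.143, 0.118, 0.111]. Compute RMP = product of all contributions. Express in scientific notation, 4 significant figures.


Computing RMP for 9 loci:
Locus 1: 2 * 0.086 * 0.914 = 0.157208
Locus 2: 2 * 0.2 * 0.8 = 0.32
Locus 3: 2 * 0.2 * 0.8 = 0.32
Locus 4: 2 * 0.067 * 0.933 = 0.125022
Locus 5: 2 * 0.199 * 0.801 = 0.318798
Locus 6: 2 * 0.098 * 0.902 = 0.176792
Locus 7: 2 * 0.143 * 0.857 = 0.245102
Locus 8: 2 * 0.118 * 0.882 = 0.208152
Locus 9: 2 * 0.111 * 0.889 = 0.197358
RMP = 1.142e-06

1.142e-06


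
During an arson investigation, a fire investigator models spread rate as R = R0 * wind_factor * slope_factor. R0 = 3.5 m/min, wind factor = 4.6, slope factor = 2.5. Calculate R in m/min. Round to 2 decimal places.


Fire spread rate calculation:
R = R0 * wind_factor * slope_factor
= 3.5 * 4.6 * 2.5
= 16.1 * 2.5
= 40.25 m/min

40.25


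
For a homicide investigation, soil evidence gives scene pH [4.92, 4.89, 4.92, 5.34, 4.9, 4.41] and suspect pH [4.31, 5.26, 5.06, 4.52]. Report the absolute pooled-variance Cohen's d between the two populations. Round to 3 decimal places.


Pooled-variance Cohen's d for soil pH comparison:
Scene mean = 29.38 / 6 = 4.896667
Suspect mean = 19.15 / 4 = 4.7875
Scene sample variance s_s^2 = 0.086907
Suspect sample variance s_c^2 = 0.199025
Pooled variance = ((n_s-1)*s_s^2 + (n_c-1)*s_c^2) / (n_s + n_c - 2) = 0.128951
Pooled SD = sqrt(0.128951) = 0.359097
Mean difference = 0.109167
|d| = |0.109167| / 0.359097 = 0.304

0.304


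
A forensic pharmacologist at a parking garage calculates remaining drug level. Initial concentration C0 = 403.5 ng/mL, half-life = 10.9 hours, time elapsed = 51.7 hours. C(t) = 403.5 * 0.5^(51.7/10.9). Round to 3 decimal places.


Drug concentration decay:
Number of half-lives = t / t_half = 51.7 / 10.9 = 4.743119
Decay factor = 0.5^4.743119 = 0.0373404
C(t) = 403.5 * 0.0373404 = 15.067 ng/mL

15.067


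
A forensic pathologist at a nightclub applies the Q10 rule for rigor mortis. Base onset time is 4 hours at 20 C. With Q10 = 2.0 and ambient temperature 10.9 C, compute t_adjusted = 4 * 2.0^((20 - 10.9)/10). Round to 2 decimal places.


Rigor mortis time adjustment:
Exponent = (T_ref - T_actual) / 10 = (20 - 10.9) / 10 = 0.91
Q10 factor = 2.0^0.91 = 1.87905
t_adjusted = 4 * 1.87905 = 7.52 hours

7.52


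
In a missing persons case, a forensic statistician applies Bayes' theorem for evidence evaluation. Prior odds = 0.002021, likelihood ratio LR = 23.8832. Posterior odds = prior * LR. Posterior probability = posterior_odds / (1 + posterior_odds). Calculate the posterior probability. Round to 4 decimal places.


Bayesian evidence evaluation:
Posterior odds = prior_odds * LR = 0.002021 * 23.8832 = 0.04826795
Posterior probability = posterior_odds / (1 + posterior_odds)
= 0.04826795 / (1 + 0.04826795)
= 0.04826795 / 1.04826795
= 0.0460

0.0460


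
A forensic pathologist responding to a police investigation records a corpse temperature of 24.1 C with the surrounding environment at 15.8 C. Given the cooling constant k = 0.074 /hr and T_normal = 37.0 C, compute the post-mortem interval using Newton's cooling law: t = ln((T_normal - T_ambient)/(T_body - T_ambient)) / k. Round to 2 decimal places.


Using Newton's law of cooling:
t = ln((T_normal - T_ambient) / (T_body - T_ambient)) / k
T_normal - T_ambient = 21.2
T_body - T_ambient = 8.3
Ratio = 2.554217
ln(ratio) = 0.937746
t = 0.937746 / 0.074 = 12.67 hours

12.67


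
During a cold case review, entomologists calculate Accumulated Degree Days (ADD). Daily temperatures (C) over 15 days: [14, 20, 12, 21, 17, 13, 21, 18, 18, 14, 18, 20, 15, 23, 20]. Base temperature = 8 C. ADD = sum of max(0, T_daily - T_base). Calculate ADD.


Computing ADD day by day:
Day 1: max(0, 14 - 8) = 6
Day 2: max(0, 20 - 8) = 12
Day 3: max(0, 12 - 8) = 4
Day 4: max(0, 21 - 8) = 13
Day 5: max(0, 17 - 8) = 9
Day 6: max(0, 13 - 8) = 5
Day 7: max(0, 21 - 8) = 13
Day 8: max(0, 18 - 8) = 10
Day 9: max(0, 18 - 8) = 10
Day 10: max(0, 14 - 8) = 6
Day 11: max(0, 18 - 8) = 10
Day 12: max(0, 20 - 8) = 12
Day 13: max(0, 15 - 8) = 7
Day 14: max(0, 23 - 8) = 15
Day 15: max(0, 20 - 8) = 12
Total ADD = 144

144


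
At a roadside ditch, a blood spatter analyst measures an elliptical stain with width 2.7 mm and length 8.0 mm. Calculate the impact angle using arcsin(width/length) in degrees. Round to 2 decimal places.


Blood spatter impact angle calculation:
width / length = 2.7 / 8.0 = 0.3375
angle = arcsin(0.3375)
angle = 19.72 degrees

19.72


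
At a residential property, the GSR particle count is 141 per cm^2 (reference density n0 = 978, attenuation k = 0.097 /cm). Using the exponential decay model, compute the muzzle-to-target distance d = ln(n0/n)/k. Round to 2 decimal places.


GSR distance calculation:
n0/n = 978 / 141 = 6.93617
ln(n0/n) = 1.93675
d = 1.93675 / 0.097 = 19.97 cm

19.97


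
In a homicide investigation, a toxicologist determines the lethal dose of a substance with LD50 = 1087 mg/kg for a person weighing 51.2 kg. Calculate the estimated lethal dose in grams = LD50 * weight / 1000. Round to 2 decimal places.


Lethal dose calculation:
Lethal dose = LD50 * body_weight / 1000
= 1087 * 51.2 / 1000
= 55654.4 / 1000
= 55.65 g

55.65


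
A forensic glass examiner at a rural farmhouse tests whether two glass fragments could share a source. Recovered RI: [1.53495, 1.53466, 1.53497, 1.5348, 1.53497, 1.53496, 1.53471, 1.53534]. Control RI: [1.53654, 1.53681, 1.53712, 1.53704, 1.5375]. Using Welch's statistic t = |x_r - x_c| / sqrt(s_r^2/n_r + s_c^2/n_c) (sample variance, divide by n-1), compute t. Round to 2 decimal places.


Welch's t-criterion for glass RI comparison:
Recovered mean = sum / n_r = 12.27936 / 8 = 1.53492
Control mean = sum / n_c = 7.68501 / 5 = 1.537002
Recovered sample variance s_r^2 = 4.42857e-08
Control sample variance s_c^2 = 1.2842e-07
Welch SE (unpooled) = sqrt(s_r^2/n_r + s_c^2/n_c) = sqrt(5.53571e-09 + 2.5684e-08) = sqrt(3.12197e-08) = 0.000176691
|mean_r - mean_c| = 0.002082
t = 0.002082 / 0.000176691 = 11.78

11.78


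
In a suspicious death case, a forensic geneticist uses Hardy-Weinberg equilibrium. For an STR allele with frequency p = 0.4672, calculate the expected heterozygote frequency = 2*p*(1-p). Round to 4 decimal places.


Hardy-Weinberg heterozygote frequency:
q = 1 - p = 1 - 0.4672 = 0.5328
2pq = 2 * 0.4672 * 0.5328 = 0.4978

0.4978


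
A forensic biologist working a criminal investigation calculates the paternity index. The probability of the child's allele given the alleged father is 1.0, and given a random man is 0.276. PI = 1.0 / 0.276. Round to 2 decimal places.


Paternity Index calculation:
PI = P(allele|father) / P(allele|random)
PI = 1.0 / 0.276
PI = 3.62

3.62


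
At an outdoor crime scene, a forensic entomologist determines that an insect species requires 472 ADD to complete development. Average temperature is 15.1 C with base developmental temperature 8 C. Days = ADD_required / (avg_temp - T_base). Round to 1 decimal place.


Insect development time:
Effective temperature = avg_temp - T_base = 15.1 - 8 = 7.1 C
Days = ADD / effective_temp = 472 / 7.1 = 66.5 days

66.5


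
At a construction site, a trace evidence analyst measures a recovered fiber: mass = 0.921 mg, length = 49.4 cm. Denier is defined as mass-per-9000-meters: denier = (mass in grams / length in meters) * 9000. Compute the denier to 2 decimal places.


Denier calculation:
Mass in grams = 0.921 mg / 1000 = 0.000921 g
Length in meters = 49.4 cm / 100 = 0.494 m
Linear density = mass / length = 0.000921 / 0.494 = 0.00186437 g/m
Denier = (g/m) * 9000 = 0.00186437 * 9000 = 16.78

16.78


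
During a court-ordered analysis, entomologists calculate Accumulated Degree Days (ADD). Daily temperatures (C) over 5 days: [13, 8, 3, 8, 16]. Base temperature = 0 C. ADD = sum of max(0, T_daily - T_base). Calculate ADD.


Computing ADD day by day:
Day 1: max(0, 13 - 0) = 13
Day 2: max(0, 8 - 0) = 8
Day 3: max(0, 3 - 0) = 3
Day 4: max(0, 8 - 0) = 8
Day 5: max(0, 16 - 0) = 16
Total ADD = 48

48


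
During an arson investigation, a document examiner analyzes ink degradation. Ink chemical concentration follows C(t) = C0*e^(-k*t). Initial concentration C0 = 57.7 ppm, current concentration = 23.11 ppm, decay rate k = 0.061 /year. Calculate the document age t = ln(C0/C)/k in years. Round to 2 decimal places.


Document age estimation:
C0/C = 57.7 / 23.11 = 2.496755
ln(C0/C) = 0.914992
t = 0.914992 / 0.061 = 15.00 years

15.00


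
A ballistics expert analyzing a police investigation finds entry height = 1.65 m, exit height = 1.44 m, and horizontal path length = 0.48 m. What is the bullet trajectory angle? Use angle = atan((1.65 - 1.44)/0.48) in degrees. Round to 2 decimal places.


Bullet trajectory angle:
Height difference = 1.65 - 1.44 = 0.21 m
angle = atan(0.21 / 0.48)
angle = atan(0.4375)
angle = 23.63 degrees

23.63


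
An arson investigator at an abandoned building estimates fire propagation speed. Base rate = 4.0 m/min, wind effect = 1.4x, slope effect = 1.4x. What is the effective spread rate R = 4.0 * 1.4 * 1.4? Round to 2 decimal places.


Fire spread rate calculation:
R = R0 * wind_factor * slope_factor
= 4.0 * 1.4 * 1.4
= 5.6 * 1.4
= 7.84 m/min

7.84


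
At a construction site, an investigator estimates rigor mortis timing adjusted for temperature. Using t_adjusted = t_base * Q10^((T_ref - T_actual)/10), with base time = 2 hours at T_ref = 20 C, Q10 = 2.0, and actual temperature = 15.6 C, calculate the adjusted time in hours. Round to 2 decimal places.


Rigor mortis time adjustment:
Exponent = (T_ref - T_actual) / 10 = (20 - 15.6) / 10 = 0.44
Q10 factor = 2.0^0.44 = 1.3566
t_adjusted = 2 * 1.3566 = 2.71 hours

2.71


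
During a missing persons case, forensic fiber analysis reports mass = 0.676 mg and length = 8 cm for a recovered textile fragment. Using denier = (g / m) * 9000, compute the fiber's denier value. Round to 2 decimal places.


Denier calculation:
Mass in grams = 0.676 mg / 1000 = 0.000676 g
Length in meters = 8 cm / 100 = 0.08 m
Linear density = mass / length = 0.000676 / 0.08 = 0.00845 g/m
Denier = (g/m) * 9000 = 0.00845 * 9000 = 76.05

76.05


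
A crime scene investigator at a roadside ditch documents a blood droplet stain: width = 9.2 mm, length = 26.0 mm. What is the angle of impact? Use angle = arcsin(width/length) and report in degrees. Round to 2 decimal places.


Blood spatter impact angle calculation:
width / length = 9.2 / 26.0 = 0.353846
angle = arcsin(0.353846)
angle = 20.72 degrees

20.72


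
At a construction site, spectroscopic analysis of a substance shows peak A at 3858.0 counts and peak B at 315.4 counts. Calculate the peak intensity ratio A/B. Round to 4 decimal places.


Spectral peak ratio:
Peak A = 3858.0 counts
Peak B = 315.4 counts
Ratio = 3858.0 / 315.4 = 12.2321

12.2321


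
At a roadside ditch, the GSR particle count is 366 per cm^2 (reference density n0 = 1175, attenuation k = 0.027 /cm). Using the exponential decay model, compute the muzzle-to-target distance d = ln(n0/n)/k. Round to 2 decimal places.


GSR distance calculation:
n0/n = 1175 / 366 = 3.210383
ln(n0/n) = 1.16639
d = 1.16639 / 0.027 = 43.20 cm

43.20


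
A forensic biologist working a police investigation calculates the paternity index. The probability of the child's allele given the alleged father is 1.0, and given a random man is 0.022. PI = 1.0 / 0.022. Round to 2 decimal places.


Paternity Index calculation:
PI = P(allele|father) / P(allele|random)
PI = 1.0 / 0.022
PI = 45.45

45.45


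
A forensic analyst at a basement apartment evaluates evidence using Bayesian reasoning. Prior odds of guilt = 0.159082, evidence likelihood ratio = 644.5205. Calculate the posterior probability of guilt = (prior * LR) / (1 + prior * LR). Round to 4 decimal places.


Bayesian evidence evaluation:
Posterior odds = prior_odds * LR = 0.159082 * 644.5205 = 102.5316
Posterior probability = posterior_odds / (1 + posterior_odds)
= 102.5316 / (1 + 102.5316)
= 102.5316 / 103.5316
= 0.9903

0.9903


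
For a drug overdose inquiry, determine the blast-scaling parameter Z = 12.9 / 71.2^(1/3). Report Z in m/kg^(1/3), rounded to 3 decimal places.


Scaled distance calculation:
W^(1/3) = 71.2^(1/3) = 4.144702
Z = R / W^(1/3) = 12.9 / 4.144702
Z = 3.112 m/kg^(1/3)

3.112


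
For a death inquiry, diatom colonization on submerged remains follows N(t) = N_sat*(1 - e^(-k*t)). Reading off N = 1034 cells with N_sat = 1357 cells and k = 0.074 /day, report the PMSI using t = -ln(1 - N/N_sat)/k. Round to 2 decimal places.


PMSI from diatom colonization curve:
N / N_sat = 1034 / 1357 = 0.761975
1 - N/N_sat = 0.238025
ln(1 - N/N_sat) = -1.43538
t = -ln(1 - N/N_sat) / k = -(-1.43538) / 0.074 = 19.40 days

19.40


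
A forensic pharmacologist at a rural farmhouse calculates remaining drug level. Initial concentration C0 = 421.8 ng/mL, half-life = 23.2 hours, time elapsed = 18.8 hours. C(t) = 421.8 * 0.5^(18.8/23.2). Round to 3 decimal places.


Drug concentration decay:
Number of half-lives = t / t_half = 18.8 / 23.2 = 0.810345
Decay factor = 0.5^0.810345 = 0.57024548
C(t) = 421.8 * 0.57024548 = 240.530 ng/mL

240.530


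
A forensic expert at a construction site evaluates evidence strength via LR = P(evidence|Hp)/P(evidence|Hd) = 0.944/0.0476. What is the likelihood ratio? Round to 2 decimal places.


Likelihood ratio calculation:
LR = P(E|Hp) / P(E|Hd)
LR = 0.944 / 0.0476
LR = 19.83

19.83


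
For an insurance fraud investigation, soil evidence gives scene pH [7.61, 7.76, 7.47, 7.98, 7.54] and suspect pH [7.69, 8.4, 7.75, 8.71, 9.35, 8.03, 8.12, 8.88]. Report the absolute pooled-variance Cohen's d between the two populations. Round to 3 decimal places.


Pooled-variance Cohen's d for soil pH comparison:
Scene mean = 38.36 / 5 = 7.672
Suspect mean = 66.93 / 8 = 8.36625
Scene sample variance s_s^2 = 0.04117
Suspect sample variance s_c^2 = 0.337398
Pooled variance = ((n_s-1)*s_s^2 + (n_c-1)*s_c^2) / (n_s + n_c - 2) = 0.229679
Pooled SD = sqrt(0.229679) = 0.479248
Mean difference = -0.69425
|d| = |-0.69425| / 0.479248 = 1.449

1.449


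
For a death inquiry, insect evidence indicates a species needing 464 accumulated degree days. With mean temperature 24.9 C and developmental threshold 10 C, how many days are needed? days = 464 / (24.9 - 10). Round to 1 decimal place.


Insect development time:
Effective temperature = avg_temp - T_base = 24.9 - 10 = 14.9 C
Days = ADD / effective_temp = 464 / 14.9 = 31.1 days

31.1


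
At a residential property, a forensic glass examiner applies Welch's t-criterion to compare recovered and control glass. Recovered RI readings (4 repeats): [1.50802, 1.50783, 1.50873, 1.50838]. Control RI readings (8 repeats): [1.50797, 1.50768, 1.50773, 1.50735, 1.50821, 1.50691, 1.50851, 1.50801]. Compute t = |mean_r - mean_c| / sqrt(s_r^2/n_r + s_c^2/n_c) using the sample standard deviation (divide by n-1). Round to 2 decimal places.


Welch's t-criterion for glass RI comparison:
Recovered mean = sum / n_r = 6.03296 / 4 = 1.50824
Control mean = sum / n_c = 12.06237 / 8 = 1.5077962
Recovered sample variance s_r^2 = 1.58733e-07
Control sample variance s_c^2 = 2.51284e-07
Welch SE (unpooled) = sqrt(s_r^2/n_r + s_c^2/n_c) = sqrt(3.96833e-08 + 3.14105e-08) = sqrt(7.10938e-08) = 0.000266634
|mean_r - mean_c| = 0.00044375
t = 0.00044375 / 0.000266634 = 1.66

1.66


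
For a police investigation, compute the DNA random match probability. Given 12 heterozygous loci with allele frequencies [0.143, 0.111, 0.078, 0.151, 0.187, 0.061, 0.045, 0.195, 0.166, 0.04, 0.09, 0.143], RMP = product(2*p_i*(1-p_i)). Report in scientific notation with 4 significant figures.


Computing RMP for 12 loci:
Locus 1: 2 * 0.143 * 0.857 = 0.245102
Locus 2: 2 * 0.111 * 0.889 = 0.197358
Locus 3: 2 * 0.078 * 0.922 = 0.143832
Locus 4: 2 * 0.151 * 0.849 = 0.256398
Locus 5: 2 * 0.187 * 0.813 = 0.304062
Locus 6: 2 * 0.061 * 0.939 = 0.114558
Locus 7: 2 * 0.045 * 0.955 = 0.08595
Locus 8: 2 * 0.195 * 0.805 = 0.31395
Locus 9: 2 * 0.166 * 0.834 = 0.276888
Locus 10: 2 * 0.04 * 0.96 = 0.0768
Locus 11: 2 * 0.09 * 0.91 = 0.1638
Locus 12: 2 * 0.143 * 0.857 = 0.245102
RMP = 1.432e-09

1.432e-09


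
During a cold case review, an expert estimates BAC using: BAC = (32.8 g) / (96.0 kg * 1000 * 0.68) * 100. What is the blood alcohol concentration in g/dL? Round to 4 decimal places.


Applying the Widmark formula:
BAC = (dose_g / (body_wt * 1000 * r)) * 100
Denominator = 96.0 * 1000 * 0.68 = 65280
BAC = (32.8 / 65280) * 100
BAC = 0.0502 g/dL

0.0502


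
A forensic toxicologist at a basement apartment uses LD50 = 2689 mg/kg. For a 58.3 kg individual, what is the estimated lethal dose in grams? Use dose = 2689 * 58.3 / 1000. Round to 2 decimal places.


Lethal dose calculation:
Lethal dose = LD50 * body_weight / 1000
= 2689 * 58.3 / 1000
= 156768.7 / 1000
= 156.77 g

156.77


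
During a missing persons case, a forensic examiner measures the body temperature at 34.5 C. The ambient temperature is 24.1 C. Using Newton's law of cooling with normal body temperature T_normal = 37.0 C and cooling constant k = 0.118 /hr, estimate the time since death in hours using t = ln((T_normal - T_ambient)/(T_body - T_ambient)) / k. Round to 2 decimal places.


Using Newton's law of cooling:
t = ln((T_normal - T_ambient) / (T_body - T_ambient)) / k
T_normal - T_ambient = 12.9
T_body - T_ambient = 10.4
Ratio = 1.240385
ln(ratio) = 0.215422
t = 0.215422 / 0.118 = 1.83 hours

1.83


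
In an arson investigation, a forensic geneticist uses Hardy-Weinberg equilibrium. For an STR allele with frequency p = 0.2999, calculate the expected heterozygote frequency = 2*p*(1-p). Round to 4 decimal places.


Hardy-Weinberg heterozygote frequency:
q = 1 - p = 1 - 0.2999 = 0.7001
2pq = 2 * 0.2999 * 0.7001 = 0.4199

0.4199


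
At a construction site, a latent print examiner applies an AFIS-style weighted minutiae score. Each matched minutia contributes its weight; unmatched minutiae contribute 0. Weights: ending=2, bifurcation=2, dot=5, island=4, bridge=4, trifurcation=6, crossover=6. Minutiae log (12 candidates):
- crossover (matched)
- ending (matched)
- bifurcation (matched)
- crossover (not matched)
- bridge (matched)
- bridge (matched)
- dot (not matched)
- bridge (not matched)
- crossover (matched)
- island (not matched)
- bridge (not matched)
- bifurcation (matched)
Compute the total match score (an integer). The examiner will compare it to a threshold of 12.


Weighted minutiae match score:
  crossover: matched, +6 (running total 6)
  ending: matched, +2 (running total 8)
  bifurcation: matched, +2 (running total 10)
  crossover: not matched, +0
  bridge: matched, +4 (running total 14)
  bridge: matched, +4 (running total 18)
  dot: not matched, +0
  bridge: not matched, +0
  crossover: matched, +6 (running total 24)
  island: not matched, +0
  bridge: not matched, +0
  bifurcation: matched, +2 (running total 26)
Total score = 26
Threshold = 12; verdict = identification

26


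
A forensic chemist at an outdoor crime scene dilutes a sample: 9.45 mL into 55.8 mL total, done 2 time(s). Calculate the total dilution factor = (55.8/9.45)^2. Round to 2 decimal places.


Dilution factor calculation:
Single dilution = V_total / V_sample = 55.8 / 9.45 ≈ 5.904762
Number of dilutions = 2
Total DF = (55.8 / 9.45)^2 (full precision, rounded at the end) = 34.87

34.87


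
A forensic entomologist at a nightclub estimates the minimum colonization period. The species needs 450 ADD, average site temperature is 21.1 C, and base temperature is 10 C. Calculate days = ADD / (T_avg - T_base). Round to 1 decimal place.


Insect development time:
Effective temperature = avg_temp - T_base = 21.1 - 10 = 11.1 C
Days = ADD / effective_temp = 450 / 11.1 = 40.5 days

40.5


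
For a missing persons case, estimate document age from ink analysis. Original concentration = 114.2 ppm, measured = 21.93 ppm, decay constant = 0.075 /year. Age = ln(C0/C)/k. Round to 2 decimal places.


Document age estimation:
C0/C = 114.2 / 21.93 = 5.207478
ln(C0/C) = 1.650096
t = 1.650096 / 0.075 = 22.00 years

22.00


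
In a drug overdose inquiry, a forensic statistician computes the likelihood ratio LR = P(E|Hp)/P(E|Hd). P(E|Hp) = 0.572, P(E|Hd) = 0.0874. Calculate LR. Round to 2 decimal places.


Likelihood ratio calculation:
LR = P(E|Hp) / P(E|Hd)
LR = 0.572 / 0.0874
LR = 6.54

6.54


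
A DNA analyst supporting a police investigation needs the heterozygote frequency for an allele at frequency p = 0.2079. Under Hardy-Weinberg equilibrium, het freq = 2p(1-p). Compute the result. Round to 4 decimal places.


Hardy-Weinberg heterozygote frequency:
q = 1 - p = 1 - 0.2079 = 0.7921
2pq = 2 * 0.2079 * 0.7921 = 0.3294

0.3294


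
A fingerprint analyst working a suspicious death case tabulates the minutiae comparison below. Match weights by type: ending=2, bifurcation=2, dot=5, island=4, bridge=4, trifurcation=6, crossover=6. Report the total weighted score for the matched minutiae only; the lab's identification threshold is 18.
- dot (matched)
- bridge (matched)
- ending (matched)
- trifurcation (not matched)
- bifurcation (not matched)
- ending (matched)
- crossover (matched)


Weighted minutiae match score:
  dot: matched, +5 (running total 5)
  bridge: matched, +4 (running total 9)
  ending: matched, +2 (running total 11)
  trifurcation: not matched, +0
  bifurcation: not matched, +0
  ending: matched, +2 (running total 13)
  crossover: matched, +6 (running total 19)
Total score = 19
Threshold = 18; verdict = identification

19


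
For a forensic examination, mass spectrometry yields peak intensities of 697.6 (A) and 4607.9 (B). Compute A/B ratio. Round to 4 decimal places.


Spectral peak ratio:
Peak A = 697.6 counts
Peak B = 4607.9 counts
Ratio = 697.6 / 4607.9 = 0.1514

0.1514


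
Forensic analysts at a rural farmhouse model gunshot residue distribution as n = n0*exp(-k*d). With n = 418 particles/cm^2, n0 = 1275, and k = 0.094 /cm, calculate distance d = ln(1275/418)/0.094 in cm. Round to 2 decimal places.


GSR distance calculation:
n0/n = 1275 / 418 = 3.050239
ln(n0/n) = 1.11522
d = 1.11522 / 0.094 = 11.86 cm

11.86


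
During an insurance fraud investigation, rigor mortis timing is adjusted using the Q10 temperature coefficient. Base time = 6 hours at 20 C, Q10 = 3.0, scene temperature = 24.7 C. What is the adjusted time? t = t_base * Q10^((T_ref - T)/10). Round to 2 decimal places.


Rigor mortis time adjustment:
Exponent = (T_ref - T_actual) / 10 = (20 - 24.7) / 10 = -0.47
Q10 factor = 3.0^-0.47 = 0.5967
t_adjusted = 6 * 0.5967 = 3.58 hours

3.58


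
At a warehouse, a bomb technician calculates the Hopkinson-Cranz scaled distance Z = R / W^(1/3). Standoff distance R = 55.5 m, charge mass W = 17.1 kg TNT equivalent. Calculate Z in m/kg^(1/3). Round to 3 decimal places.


Scaled distance calculation:
W^(1/3) = 17.1^(1/3) = 2.576313
Z = R / W^(1/3) = 55.5 / 2.576313
Z = 21.542 m/kg^(1/3)

21.542


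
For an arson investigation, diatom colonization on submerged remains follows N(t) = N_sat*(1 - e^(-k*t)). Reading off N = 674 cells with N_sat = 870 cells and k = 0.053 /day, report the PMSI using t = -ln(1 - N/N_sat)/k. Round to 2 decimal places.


PMSI from diatom colonization curve:
N / N_sat = 674 / 870 = 0.774713
1 - N/N_sat = 0.225287
ln(1 - N/N_sat) = -1.49038
t = -ln(1 - N/N_sat) / k = -(-1.49038) / 0.053 = 28.12 days

28.12


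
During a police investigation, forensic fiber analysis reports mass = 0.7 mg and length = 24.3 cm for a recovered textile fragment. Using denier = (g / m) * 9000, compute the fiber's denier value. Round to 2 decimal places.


Denier calculation:
Mass in grams = 0.7 mg / 1000 = 0.0007 g
Length in meters = 24.3 cm / 100 = 0.243 m
Linear density = mass / length = 0.0007 / 0.243 = 0.00288066 g/m
Denier = (g/m) * 9000 = 0.00288066 * 9000 = 25.93

25.93
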